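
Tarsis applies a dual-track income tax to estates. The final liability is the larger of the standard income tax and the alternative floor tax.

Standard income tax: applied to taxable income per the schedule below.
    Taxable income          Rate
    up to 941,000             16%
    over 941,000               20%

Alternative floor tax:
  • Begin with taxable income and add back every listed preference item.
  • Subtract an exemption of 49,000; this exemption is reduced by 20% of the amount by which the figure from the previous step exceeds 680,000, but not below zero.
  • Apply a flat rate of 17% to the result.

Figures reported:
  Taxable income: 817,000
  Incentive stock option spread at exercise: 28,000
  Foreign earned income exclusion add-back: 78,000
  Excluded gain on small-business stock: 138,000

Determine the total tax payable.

Alternative floor tax:
  Adjusted income: 817,000 + 28,000 + 78,000 + 138,000 = 1,061,000
  Exemption: 20% × (1,061,000 − 680,000) = 76,200 ≥ 49,000, so the exemption is fully phased out
  Base: 1,061,000 − 0 = 1,061,000
  1,061,000 × 17% = 180,370

Standard income tax:
  817,000 × 16% = 130,720

180,370 > 130,720, so the alternative floor tax is the binding amount.

180,370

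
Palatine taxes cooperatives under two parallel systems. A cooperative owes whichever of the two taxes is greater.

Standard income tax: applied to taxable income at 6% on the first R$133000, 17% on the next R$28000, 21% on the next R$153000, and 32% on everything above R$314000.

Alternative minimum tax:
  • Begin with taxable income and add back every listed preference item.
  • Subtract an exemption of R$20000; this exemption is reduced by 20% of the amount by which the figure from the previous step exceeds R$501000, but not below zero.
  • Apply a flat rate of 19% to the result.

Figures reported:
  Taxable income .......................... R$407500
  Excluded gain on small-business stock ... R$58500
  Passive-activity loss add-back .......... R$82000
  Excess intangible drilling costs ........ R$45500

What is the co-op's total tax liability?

R$112480

Standard income tax:
  R$133000 × 6% = R$7980
  R$28000 × 17% = R$4760
  R$153000 × 21% = R$32130
  R$93500 × 32% = R$29920
  → R$74790

Alternative minimum tax:
  Adjusted income: R$407500 + R$58500 + R$82000 + R$45500 = R$593500
  Exemption: R$20000 − 20% × (R$593500 − R$501000) = R$20000 − R$18500 = R$1500
  Base: R$593500 − R$1500 = R$592000
  R$592000 × 19% = R$112480

R$112480 > R$74790, so the alternative minimum tax is the binding amount.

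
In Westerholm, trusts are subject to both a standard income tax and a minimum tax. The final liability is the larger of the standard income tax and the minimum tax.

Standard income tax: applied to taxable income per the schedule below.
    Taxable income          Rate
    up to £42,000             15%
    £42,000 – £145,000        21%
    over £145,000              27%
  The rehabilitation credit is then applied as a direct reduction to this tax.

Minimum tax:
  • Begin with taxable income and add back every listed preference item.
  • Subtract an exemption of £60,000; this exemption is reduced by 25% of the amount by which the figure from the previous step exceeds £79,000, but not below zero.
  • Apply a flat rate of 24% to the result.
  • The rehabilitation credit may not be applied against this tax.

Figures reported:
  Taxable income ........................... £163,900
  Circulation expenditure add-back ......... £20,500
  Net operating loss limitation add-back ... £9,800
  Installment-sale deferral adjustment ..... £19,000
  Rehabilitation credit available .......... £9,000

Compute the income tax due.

£44,820

Minimum tax:
  Adjusted income: £163,900 + £20,500 + £9,800 + £19,000 = £213,200
  Exemption: £60,000 − 25% × (£213,200 − £79,000) = £60,000 − £33,550 = £26,450
  Base: £213,200 − £26,450 = £186,750
  £186,750 × 24% = £44,820

Standard income tax:
  £42,000 × 15% = £6,300
  £103,000 × 21% = £21,630
  £18,900 × 27% = £5,103
  → £33,033
  Less rehabilitation credit £9,000 → £24,033

£44,820 > £24,033, so the minimum tax is the binding amount.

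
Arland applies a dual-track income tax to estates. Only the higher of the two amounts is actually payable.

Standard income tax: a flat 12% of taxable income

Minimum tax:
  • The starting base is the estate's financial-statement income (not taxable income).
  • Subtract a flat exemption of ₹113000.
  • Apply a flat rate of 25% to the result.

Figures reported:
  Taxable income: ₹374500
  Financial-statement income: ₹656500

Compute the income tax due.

₹135875

Minimum tax:
  Base (financial-statement income): ₹656500
  Less exemption ₹113000 → base ₹543500
  ₹543500 × 25% = ₹135875

Standard income tax:
  ₹374500 × 12% = ₹44940

₹135875 > ₹44940, so the minimum tax is the binding amount.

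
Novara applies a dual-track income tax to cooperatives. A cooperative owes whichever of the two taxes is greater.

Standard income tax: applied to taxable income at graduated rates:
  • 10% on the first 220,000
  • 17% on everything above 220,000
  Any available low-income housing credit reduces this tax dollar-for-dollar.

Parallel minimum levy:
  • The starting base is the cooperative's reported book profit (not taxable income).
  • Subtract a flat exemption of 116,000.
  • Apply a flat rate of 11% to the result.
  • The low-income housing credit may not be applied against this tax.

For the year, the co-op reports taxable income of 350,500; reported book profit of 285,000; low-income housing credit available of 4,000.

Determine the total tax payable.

Parallel minimum levy:
  Base (reported book profit): 285,000
  Less exemption 116,000 → base 169,000
  169,000 × 11% = 18,590

Standard income tax:
  220,000 × 10% = 22,000
  130,500 × 17% = 22,185
  → 44,185
  Less low-income housing credit 4,000 → 40,185

40,185 > 18,590, so the standard income tax governs.

40,185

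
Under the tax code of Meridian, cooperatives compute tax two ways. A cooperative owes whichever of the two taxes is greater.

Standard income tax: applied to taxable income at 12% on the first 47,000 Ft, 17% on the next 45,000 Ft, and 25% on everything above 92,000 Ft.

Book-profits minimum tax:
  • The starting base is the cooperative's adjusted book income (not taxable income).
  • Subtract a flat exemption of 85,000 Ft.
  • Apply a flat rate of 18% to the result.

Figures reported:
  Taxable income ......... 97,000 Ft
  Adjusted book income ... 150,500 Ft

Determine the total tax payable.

Standard income tax:
  47,000 Ft × 12% = 5,640 Ft
  45,000 Ft × 17% = 7,650 Ft
  5,000 Ft × 25% = 1,250 Ft
  → 14,540 Ft

Book-profits minimum tax:
  Base (adjusted book income): 150,500 Ft
  Less exemption 85,000 Ft → base 65,500 Ft
  65,500 Ft × 18% = 11,790 Ft

14,540 Ft > 11,790 Ft, so the standard income tax governs.

14,540 Ft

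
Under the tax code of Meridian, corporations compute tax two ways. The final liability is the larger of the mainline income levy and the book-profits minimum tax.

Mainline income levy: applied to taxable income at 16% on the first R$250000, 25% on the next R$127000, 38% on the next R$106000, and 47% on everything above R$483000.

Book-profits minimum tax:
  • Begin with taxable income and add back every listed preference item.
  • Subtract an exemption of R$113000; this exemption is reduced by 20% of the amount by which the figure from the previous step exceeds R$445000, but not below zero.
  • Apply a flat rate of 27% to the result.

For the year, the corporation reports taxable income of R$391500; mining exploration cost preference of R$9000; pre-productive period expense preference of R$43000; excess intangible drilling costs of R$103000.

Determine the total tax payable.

Book-profits minimum tax:
  Adjusted income: R$391500 + R$9000 + R$43000 + R$103000 = R$546500
  Exemption: R$113000 − 20% × (R$546500 − R$445000) = R$113000 − R$20300 = R$92700
  Base: R$546500 − R$92700 = R$453800
  R$453800 × 27% = R$122526

Mainline income levy:
  R$250000 × 16% = R$40000
  R$127000 × 25% = R$31750
  R$14500 × 38% = R$5510
  → R$77260

R$122526 > R$77260, so the book-profits minimum tax is the binding amount.

R$122526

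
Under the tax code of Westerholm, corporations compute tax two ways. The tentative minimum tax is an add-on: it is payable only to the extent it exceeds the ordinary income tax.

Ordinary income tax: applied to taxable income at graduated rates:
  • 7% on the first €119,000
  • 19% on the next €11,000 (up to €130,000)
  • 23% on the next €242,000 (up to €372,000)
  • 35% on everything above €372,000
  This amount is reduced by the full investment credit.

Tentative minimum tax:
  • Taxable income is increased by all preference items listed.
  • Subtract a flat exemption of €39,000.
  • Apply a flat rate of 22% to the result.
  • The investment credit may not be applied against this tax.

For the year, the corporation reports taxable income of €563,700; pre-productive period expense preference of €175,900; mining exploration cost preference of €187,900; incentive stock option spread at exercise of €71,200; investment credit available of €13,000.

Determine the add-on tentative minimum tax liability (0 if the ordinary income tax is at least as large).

Tentative minimum tax:
  Adjusted income: €563,700 + €175,900 + €187,900 + €71,200 = €998,700
  Less exemption €39,000 → base €959,700
  €959,700 × 22% = €211,134

Ordinary income tax:
  €119,000 × 7% = €8,330
  €11,000 × 19% = €2,090
  €242,000 × 23% = €55,660
  €191,700 × 35% = €67,095
  → €133,175
  Less investment credit €13,000 → €120,175

Excess of tentative minimum tax over ordinary income tax: €211,134 − €120,175 = €90,959.

€90,959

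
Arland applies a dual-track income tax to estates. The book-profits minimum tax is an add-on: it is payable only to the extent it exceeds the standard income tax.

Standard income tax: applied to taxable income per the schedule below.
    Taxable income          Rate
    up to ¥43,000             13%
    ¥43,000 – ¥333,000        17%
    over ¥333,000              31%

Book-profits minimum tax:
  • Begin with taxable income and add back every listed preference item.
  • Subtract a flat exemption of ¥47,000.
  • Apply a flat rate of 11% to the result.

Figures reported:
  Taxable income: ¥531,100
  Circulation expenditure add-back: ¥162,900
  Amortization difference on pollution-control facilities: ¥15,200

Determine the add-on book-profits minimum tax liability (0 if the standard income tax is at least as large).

¥0

Book-profits minimum tax:
  Adjusted income: ¥531,100 + ¥162,900 + ¥15,200 = ¥709,200
  Less exemption ¥47,000 → base ¥662,200
  ¥662,200 × 11% = ¥72,842

Standard income tax:
  ¥43,000 × 13% = ¥5,590
  ¥290,000 × 17% = ¥49,300
  ¥198,100 × 31% = ¥61,411
  → ¥116,301

¥72,842 ≤ ¥116,301, so no add-on is due.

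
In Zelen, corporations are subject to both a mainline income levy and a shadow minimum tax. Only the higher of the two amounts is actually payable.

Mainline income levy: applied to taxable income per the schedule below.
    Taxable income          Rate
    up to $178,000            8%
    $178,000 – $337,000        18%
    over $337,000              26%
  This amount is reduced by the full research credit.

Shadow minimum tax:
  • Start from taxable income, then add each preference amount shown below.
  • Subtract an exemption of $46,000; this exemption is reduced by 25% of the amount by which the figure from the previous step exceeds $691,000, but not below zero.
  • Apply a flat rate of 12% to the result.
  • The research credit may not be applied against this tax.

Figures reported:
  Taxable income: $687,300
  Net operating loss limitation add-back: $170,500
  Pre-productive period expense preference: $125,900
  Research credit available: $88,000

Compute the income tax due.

Mainline income levy:
  $178,000 × 8% = $14,240
  $159,000 × 18% = $28,620
  $350,300 × 26% = $91,078
  → $133,938
  Less research credit $88,000 → $45,938

Shadow minimum tax:
  Adjusted income: $687,300 + $170,500 + $125,900 = $983,700
  Exemption: 25% × ($983,700 − $691,000) = $73,175 ≥ $46,000, so the exemption is fully phased out
  Base: $983,700 − $0 = $983,700
  $983,700 × 12% = $118,044

$118,044 > $45,938, so the shadow minimum tax is the binding amount.

$118,044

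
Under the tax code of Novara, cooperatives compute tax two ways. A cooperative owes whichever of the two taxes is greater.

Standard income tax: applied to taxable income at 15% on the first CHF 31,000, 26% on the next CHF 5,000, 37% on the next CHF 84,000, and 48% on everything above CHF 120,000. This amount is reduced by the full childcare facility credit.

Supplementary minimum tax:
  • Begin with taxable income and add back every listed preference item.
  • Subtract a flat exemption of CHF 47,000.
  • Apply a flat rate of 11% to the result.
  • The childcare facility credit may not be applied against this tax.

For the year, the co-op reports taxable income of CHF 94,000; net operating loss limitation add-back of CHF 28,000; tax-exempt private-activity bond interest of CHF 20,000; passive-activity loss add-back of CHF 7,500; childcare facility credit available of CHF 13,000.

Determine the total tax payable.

Supplementary minimum tax:
  Adjusted income: CHF 94,000 + CHF 28,000 + CHF 20,000 + CHF 7,500 = CHF 149,500
  Less exemption CHF 47,000 → base CHF 102,500
  CHF 102,500 × 11% = CHF 11,275

Standard income tax:
  CHF 31,000 × 15% = CHF 4,650
  CHF 5,000 × 26% = CHF 1,300
  CHF 58,000 × 37% = CHF 21,460
  → CHF 27,410
  Less childcare facility credit CHF 13,000 → CHF 14,410

CHF 14,410 > CHF 11,275, so the standard income tax governs.

CHF 14,410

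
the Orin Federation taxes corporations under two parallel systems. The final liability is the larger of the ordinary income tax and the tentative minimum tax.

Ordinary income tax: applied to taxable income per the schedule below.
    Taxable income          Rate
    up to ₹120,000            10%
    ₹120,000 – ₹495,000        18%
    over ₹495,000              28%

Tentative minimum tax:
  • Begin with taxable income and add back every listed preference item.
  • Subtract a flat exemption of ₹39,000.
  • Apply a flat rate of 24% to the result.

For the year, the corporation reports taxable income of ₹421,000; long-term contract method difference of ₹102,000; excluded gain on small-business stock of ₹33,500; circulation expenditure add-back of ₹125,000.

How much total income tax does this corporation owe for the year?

₹154,200

Ordinary income tax:
  ₹120,000 × 10% = ₹12,000
  ₹301,000 × 18% = ₹54,180
  → ₹66,180

Tentative minimum tax:
  Adjusted income: ₹421,000 + ₹102,000 + ₹33,500 + ₹125,000 = ₹681,500
  Less exemption ₹39,000 → base ₹642,500
  ₹642,500 × 24% = ₹154,200

₹154,200 > ₹66,180, so the tentative minimum tax is the binding amount.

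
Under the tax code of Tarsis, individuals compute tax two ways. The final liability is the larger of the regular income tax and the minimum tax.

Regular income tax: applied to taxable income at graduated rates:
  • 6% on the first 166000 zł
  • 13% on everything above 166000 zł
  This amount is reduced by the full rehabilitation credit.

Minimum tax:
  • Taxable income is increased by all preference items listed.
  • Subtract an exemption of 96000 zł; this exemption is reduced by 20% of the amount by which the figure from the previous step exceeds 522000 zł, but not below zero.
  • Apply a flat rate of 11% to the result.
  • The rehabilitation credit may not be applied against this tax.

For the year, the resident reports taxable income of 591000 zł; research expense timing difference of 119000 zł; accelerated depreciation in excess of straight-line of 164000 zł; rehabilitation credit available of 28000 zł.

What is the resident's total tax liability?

Regular income tax:
  166000 zł × 6% = 9960 zł
  425000 zł × 13% = 55250 zł
  → 65210 zł
  Less rehabilitation credit 28000 zł → 37210 zł

Minimum tax:
  Adjusted income: 591000 zł + 119000 zł + 164000 zł = 874000 zł
  Exemption: 96000 zł − 20% × (874000 zł − 522000 zł) = 96000 zł − 70400 zł = 25600 zł
  Base: 874000 zł − 25600 zł = 848400 zł
  848400 zł × 11% = 93324 zł

93324 zł > 37210 zł, so the minimum tax is the binding amount.

93324 zł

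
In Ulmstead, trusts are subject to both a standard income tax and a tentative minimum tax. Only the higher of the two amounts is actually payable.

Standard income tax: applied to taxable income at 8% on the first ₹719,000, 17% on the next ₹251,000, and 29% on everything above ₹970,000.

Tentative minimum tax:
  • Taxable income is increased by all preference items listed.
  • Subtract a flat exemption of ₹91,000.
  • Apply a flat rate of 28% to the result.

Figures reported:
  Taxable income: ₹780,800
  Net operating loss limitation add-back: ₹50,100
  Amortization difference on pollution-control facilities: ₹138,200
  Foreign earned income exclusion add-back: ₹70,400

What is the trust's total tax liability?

Tentative minimum tax:
  Adjusted income: ₹780,800 + ₹50,100 + ₹138,200 + ₹70,400 = ₹1,039,500
  Less exemption ₹91,000 → base ₹948,500
  ₹948,500 × 28% = ₹265,580

Standard income tax:
  ₹719,000 × 8% = ₹57,520
  ₹61,800 × 17% = ₹10,506
  → ₹68,026

₹265,580 > ₹68,026, so the tentative minimum tax is the binding amount.

₹265,580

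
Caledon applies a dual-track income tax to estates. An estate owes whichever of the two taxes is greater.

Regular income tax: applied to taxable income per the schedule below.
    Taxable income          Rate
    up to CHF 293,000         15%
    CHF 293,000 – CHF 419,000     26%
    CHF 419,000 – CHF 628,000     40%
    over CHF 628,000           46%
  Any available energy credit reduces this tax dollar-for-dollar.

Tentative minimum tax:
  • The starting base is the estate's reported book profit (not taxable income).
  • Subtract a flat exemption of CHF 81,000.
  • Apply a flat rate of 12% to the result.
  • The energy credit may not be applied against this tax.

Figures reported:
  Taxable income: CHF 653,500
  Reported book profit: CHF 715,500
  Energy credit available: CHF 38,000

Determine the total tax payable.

Tentative minimum tax:
  Base (reported book profit): CHF 715,500
  Less exemption CHF 81,000 → base CHF 634,500
  CHF 634,500 × 12% = CHF 76,140

Regular income tax:
  CHF 293,000 × 15% = CHF 43,950
  CHF 126,000 × 26% = CHF 32,760
  CHF 209,000 × 40% = CHF 83,600
  CHF 25,500 × 46% = CHF 11,730
  → CHF 172,040
  Less energy credit CHF 38,000 → CHF 134,040

CHF 134,040 > CHF 76,140, so the regular income tax governs.

CHF 134,040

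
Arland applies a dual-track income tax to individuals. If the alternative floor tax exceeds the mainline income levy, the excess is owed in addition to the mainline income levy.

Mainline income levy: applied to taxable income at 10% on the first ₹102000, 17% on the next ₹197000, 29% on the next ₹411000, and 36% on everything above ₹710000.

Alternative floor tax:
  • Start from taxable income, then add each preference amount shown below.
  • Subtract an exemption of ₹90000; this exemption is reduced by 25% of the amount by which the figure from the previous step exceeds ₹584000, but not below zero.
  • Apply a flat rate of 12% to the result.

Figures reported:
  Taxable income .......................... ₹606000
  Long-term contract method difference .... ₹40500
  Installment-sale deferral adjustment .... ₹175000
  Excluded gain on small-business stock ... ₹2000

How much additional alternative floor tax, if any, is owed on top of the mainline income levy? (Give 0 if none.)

₹0

Alternative floor tax:
  Adjusted income: ₹606000 + ₹40500 + ₹175000 + ₹2000 = ₹823500
  Exemption: ₹90000 − 25% × (₹823500 − ₹584000) = ₹90000 − ₹59875 = ₹30125
  Base: ₹823500 − ₹30125 = ₹793375
  ₹793375 × 12% = ₹95205

Mainline income levy:
  ₹102000 × 10% = ₹10200
  ₹197000 × 17% = ₹33490
  ₹307000 × 29% = ₹89030
  → ₹132720

₹95205 ≤ ₹132720, so no add-on is due.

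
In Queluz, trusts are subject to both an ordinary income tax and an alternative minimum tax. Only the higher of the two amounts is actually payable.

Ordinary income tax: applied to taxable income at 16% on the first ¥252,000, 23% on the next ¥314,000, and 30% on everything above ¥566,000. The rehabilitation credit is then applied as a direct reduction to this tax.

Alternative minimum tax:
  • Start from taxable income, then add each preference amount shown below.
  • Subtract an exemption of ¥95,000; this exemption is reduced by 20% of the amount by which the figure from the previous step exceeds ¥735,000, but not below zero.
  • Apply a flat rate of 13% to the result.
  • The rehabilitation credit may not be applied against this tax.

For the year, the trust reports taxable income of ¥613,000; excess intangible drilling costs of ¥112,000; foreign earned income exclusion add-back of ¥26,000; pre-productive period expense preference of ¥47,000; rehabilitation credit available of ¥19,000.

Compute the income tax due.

Ordinary income tax:
  ¥252,000 × 16% = ¥40,320
  ¥314,000 × 23% = ¥72,220
  ¥47,000 × 30% = ¥14,100
  → ¥126,640
  Less rehabilitation credit ¥19,000 → ¥107,640

Alternative minimum tax:
  Adjusted income: ¥613,000 + ¥112,000 + ¥26,000 + ¥47,000 = ¥798,000
  Exemption: ¥95,000 − 20% × (¥798,000 − ¥735,000) = ¥95,000 − ¥12,600 = ¥82,400
  Base: ¥798,000 − ¥82,400 = ¥715,600
  ¥715,600 × 13% = ¥93,028

¥107,640 > ¥93,028, so the ordinary income tax governs.

¥107,640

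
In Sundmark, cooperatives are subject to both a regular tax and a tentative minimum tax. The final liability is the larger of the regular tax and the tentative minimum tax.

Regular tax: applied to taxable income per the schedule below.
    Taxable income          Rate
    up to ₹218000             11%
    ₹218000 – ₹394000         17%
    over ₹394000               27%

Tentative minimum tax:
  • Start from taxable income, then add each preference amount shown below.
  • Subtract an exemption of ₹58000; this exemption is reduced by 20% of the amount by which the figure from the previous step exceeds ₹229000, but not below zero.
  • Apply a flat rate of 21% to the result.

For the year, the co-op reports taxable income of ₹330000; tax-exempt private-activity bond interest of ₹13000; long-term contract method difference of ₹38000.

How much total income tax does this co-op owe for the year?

₹74214

Tentative minimum tax:
  Adjusted income: ₹330000 + ₹13000 + ₹38000 = ₹381000
  Exemption: ₹58000 − 20% × (₹381000 − ₹229000) = ₹58000 − ₹30400 = ₹27600
  Base: ₹381000 − ₹27600 = ₹353400
  ₹353400 × 21% = ₹74214

Regular tax:
  ₹218000 × 11% = ₹23980
  ₹112000 × 17% = ₹19040
  → ₹43020

₹74214 > ₹43020, so the tentative minimum tax is the binding amount.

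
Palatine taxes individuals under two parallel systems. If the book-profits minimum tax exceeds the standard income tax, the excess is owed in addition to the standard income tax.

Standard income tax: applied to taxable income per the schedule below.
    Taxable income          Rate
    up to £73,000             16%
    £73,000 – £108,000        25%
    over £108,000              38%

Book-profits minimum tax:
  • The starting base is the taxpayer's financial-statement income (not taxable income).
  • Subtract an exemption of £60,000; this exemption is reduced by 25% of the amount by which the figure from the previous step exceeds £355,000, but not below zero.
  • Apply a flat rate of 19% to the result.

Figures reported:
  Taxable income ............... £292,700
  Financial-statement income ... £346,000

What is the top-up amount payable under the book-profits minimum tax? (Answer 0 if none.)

Standard income tax:
  £73,000 × 16% = £11,680
  £35,000 × 25% = £8,750
  £184,700 × 38% = £70,186
  → £90,616

Book-profits minimum tax:
  Base (financial-statement income): £346,000
  Exemption: £346,000 ≤ £355,000, so full £60,000 applies
  Base: £346,000 − £60,000 = £286,000
  £286,000 × 19% = £54,340

£54,340 ≤ £90,616, so no add-on is due.

£0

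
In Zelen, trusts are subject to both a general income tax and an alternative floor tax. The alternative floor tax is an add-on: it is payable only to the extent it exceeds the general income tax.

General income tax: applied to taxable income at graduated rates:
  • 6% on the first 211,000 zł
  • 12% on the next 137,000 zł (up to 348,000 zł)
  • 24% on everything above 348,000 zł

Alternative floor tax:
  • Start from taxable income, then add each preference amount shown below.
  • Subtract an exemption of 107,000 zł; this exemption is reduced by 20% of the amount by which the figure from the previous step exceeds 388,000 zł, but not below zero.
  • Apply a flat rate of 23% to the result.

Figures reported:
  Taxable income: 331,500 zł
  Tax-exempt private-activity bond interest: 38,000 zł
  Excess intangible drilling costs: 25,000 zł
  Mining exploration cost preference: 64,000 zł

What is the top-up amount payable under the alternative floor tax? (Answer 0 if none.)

General income tax:
  211,000 zł × 6% = 12,660 zł
  120,500 zł × 12% = 14,460 zł
  → 27,120 zł

Alternative floor tax:
  Adjusted income: 331,500 zł + 38,000 zł + 25,000 zł + 64,000 zł = 458,500 zł
  Exemption: 107,000 zł − 20% × (458,500 zł − 388,000 zł) = 107,000 zł − 14,100 zł = 92,900 zł
  Base: 458,500 zł − 92,900 zł = 365,600 zł
  365,600 zł × 23% = 84,088 zł

Excess of alternative floor tax over general income tax: 84,088 zł − 27,120 zł = 56,968 zł.

56,968 zł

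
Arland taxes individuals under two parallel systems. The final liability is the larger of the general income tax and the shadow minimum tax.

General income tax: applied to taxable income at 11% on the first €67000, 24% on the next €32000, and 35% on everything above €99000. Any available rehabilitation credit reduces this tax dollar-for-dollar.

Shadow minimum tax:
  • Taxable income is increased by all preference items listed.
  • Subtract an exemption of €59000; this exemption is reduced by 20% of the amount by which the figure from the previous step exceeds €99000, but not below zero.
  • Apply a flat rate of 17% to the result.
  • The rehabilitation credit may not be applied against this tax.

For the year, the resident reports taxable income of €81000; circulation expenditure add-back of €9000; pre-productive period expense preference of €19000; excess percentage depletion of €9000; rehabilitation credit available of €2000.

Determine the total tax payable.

Shadow minimum tax:
  Adjusted income: €81000 + €9000 + €19000 + €9000 = €118000
  Exemption: €59000 − 20% × (€118000 − €99000) = €59000 − €3800 = €55200
  Base: €118000 − €55200 = €62800
  €62800 × 17% = €10676

General income tax:
  €67000 × 11% = €7370
  €14000 × 24% = €3360
  → €10730
  Less rehabilitation credit €2000 → €8730

€10676 > €8730, so the shadow minimum tax is the binding amount.

€10676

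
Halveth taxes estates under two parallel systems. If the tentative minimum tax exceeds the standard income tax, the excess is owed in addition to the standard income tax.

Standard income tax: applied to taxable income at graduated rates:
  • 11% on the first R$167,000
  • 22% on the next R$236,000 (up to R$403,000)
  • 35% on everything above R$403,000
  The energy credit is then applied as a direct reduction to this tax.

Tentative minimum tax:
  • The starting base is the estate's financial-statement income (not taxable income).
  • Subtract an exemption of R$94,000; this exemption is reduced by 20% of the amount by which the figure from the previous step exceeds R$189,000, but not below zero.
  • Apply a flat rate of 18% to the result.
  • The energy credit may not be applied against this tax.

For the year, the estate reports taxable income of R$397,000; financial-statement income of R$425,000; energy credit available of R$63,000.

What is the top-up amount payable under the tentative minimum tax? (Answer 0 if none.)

R$62,106

Tentative minimum tax:
  Base (financial-statement income): R$425,000
  Exemption: R$94,000 − 20% × (R$425,000 − R$189,000) = R$94,000 − R$47,200 = R$46,800
  Base: R$425,000 − R$46,800 = R$378,200
  R$378,200 × 18% = R$68,076

Standard income tax:
  R$167,000 × 11% = R$18,370
  R$230,000 × 22% = R$50,600
  → R$68,970
  Less energy credit R$63,000 → R$5,970

Excess of tentative minimum tax over standard income tax: R$68,076 − R$5,970 = R$62,106.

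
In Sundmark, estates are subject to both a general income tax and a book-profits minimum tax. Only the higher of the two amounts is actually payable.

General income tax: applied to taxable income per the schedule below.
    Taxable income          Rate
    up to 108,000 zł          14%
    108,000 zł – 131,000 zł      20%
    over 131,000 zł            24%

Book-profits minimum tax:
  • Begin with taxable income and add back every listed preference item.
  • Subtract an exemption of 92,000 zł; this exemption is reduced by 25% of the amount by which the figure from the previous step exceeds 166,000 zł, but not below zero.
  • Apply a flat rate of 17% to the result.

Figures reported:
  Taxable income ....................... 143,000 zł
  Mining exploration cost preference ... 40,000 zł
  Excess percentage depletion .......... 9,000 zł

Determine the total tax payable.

22,600 zł

Book-profits minimum tax:
  Adjusted income: 143,000 zł + 40,000 zł + 9,000 zł = 192,000 zł
  Exemption: 92,000 zł − 25% × (192,000 zł − 166,000 zł) = 92,000 zł − 6,500 zł = 85,500 zł
  Base: 192,000 zł − 85,500 zł = 106,500 zł
  106,500 zł × 17% = 18,105 zł

General income tax:
  108,000 zł × 14% = 15,120 zł
  23,000 zł × 20% = 4,600 zł
  12,000 zł × 24% = 2,880 zł
  → 22,600 zł

22,600 zł > 18,105 zł, so the general income tax governs.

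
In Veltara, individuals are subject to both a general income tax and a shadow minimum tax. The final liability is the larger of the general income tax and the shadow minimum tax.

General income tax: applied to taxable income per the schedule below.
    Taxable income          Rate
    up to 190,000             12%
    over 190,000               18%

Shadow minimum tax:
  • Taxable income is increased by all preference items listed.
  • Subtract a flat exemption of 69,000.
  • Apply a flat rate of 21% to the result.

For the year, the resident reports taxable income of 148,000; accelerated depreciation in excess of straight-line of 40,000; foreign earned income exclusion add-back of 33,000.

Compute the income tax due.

General income tax:
  148,000 × 12% = 17,760

Shadow minimum tax:
  Adjusted income: 148,000 + 40,000 + 33,000 = 221,000
  Less exemption 69,000 → base 152,000
  152,000 × 21% = 31,920

31,920 > 17,760, so the shadow minimum tax is the binding amount.

31,920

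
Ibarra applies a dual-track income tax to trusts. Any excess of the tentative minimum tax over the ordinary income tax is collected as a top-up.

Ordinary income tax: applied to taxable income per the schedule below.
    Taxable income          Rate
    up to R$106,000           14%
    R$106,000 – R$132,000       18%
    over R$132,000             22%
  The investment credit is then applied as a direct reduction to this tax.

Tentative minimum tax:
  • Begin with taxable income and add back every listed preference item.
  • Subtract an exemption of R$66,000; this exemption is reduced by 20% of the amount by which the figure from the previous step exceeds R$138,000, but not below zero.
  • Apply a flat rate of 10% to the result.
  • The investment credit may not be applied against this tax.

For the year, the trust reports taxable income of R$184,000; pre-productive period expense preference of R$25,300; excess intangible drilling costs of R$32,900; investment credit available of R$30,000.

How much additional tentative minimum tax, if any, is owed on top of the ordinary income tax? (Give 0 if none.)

Ordinary income tax:
  R$106,000 × 14% = R$14,840
  R$26,000 × 18% = R$4,680
  R$52,000 × 22% = R$11,440
  → R$30,960
  Less investment credit R$30,000 → R$960

Tentative minimum tax:
  Adjusted income: R$184,000 + R$25,300 + R$32,900 = R$242,200
  Exemption: R$66,000 − 20% × (R$242,200 − R$138,000) = R$66,000 − R$20,840 = R$45,160
  Base: R$242,200 − R$45,160 = R$197,040
  R$197,040 × 10% = R$19,704

Excess of tentative minimum tax over ordinary income tax: R$19,704 − R$960 = R$18,744.

R$18,744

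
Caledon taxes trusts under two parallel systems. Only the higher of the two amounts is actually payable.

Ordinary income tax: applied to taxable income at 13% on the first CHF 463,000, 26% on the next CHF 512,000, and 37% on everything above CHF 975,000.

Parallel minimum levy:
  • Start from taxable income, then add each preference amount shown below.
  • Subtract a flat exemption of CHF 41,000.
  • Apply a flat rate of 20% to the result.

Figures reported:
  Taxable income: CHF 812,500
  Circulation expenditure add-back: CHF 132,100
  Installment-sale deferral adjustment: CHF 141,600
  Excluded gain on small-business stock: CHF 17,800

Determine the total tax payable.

Parallel minimum levy:
  Adjusted income: CHF 812,500 + CHF 132,100 + CHF 141,600 + CHF 17,800 = CHF 1,104,000
  Less exemption CHF 41,000 → base CHF 1,063,000
  CHF 1,063,000 × 20% = CHF 212,600

Ordinary income tax:
  CHF 463,000 × 13% = CHF 60,190
  CHF 349,500 × 26% = CHF 90,870
  → CHF 151,060

CHF 212,600 > CHF 151,060, so the parallel minimum levy is the binding amount.

CHF 212,600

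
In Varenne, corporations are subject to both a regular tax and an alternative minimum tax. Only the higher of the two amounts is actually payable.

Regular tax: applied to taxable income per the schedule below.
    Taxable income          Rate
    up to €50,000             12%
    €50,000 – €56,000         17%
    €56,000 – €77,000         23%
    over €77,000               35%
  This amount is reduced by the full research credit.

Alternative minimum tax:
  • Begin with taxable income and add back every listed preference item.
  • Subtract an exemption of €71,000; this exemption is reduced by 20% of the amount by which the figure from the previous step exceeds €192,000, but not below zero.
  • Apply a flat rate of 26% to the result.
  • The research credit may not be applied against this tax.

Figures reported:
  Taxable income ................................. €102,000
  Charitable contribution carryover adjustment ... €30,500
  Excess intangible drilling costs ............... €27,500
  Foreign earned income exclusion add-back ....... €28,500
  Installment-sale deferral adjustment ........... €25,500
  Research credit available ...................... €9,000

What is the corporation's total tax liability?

Alternative minimum tax:
  Adjusted income: €102,000 + €30,500 + €27,500 + €28,500 + €25,500 = €214,000
  Exemption: €71,000 − 20% × (€214,000 − €192,000) = €71,000 − €4,400 = €66,600
  Base: €214,000 − €66,600 = €147,400
  €147,400 × 26% = €38,324

Regular tax:
  €50,000 × 12% = €6,000
  €6,000 × 17% = €1,020
  €21,000 × 23% = €4,830
  €25,000 × 35% = €8,750
  → €20,600
  Less research credit €9,000 → €11,600

€38,324 > €11,600, so the alternative minimum tax is the binding amount.

€38,324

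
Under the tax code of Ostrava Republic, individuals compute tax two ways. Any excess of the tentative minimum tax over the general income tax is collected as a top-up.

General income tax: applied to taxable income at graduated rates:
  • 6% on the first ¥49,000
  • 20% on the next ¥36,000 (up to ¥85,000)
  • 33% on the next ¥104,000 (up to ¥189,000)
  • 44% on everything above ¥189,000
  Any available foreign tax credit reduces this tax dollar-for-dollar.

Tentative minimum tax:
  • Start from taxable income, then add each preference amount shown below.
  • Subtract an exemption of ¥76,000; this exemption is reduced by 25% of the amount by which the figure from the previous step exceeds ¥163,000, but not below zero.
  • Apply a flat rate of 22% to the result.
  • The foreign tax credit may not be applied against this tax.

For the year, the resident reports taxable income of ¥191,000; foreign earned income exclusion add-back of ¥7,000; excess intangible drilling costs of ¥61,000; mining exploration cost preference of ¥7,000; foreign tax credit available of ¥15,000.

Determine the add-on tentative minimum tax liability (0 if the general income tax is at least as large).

Tentative minimum tax:
  Adjusted income: ¥191,000 + ¥7,000 + ¥61,000 + ¥7,000 = ¥266,000
  Exemption: ¥76,000 − 25% × (¥266,000 − ¥163,000) = ¥76,000 − ¥25,750 = ¥50,250
  Base: ¥266,000 − ¥50,250 = ¥215,750
  ¥215,750 × 22% = ¥47,465

General income tax:
  ¥49,000 × 6% = ¥2,940
  ¥36,000 × 20% = ¥7,200
  ¥104,000 × 33% = ¥34,320
  ¥2,000 × 44% = ¥880
  → ¥45,340
  Less foreign tax credit ¥15,000 → ¥30,340

Excess of tentative minimum tax over general income tax: ¥47,465 − ¥30,340 = ¥17,125.

¥17,125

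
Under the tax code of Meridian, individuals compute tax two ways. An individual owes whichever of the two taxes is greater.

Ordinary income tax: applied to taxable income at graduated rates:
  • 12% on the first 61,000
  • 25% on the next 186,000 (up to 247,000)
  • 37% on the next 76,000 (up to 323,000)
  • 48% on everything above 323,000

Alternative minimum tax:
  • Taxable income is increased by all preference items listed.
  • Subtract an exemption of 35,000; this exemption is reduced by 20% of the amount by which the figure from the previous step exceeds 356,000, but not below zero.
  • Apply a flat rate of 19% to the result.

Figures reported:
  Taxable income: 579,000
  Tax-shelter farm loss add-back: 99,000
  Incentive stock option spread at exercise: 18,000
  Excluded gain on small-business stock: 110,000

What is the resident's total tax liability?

204,820

Alternative minimum tax:
  Adjusted income: 579,000 + 99,000 + 18,000 + 110,000 = 806,000
  Exemption: 20% × (806,000 − 356,000) = 90,000 ≥ 35,000, so the exemption is fully phased out
  Base: 806,000 − 0 = 806,000
  806,000 × 19% = 153,140

Ordinary income tax:
  61,000 × 12% = 7,320
  186,000 × 25% = 46,500
  76,000 × 37% = 28,120
  256,000 × 48% = 122,880
  → 204,820

204,820 > 153,140, so the ordinary income tax governs.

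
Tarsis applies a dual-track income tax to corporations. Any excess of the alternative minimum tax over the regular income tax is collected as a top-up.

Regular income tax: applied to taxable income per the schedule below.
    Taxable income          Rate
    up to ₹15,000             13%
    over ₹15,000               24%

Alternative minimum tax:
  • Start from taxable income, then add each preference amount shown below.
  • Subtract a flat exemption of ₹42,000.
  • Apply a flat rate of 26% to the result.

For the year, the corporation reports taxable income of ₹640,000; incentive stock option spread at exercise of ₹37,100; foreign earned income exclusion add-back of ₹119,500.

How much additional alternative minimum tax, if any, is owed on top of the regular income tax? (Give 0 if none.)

₹44,246

Regular income tax:
  ₹15,000 × 13% = ₹1,950
  ₹625,000 × 24% = ₹150,000
  → ₹151,950

Alternative minimum tax:
  Adjusted income: ₹640,000 + ₹37,100 + ₹119,500 = ₹796,600
  Less exemption ₹42,000 → base ₹754,600
  ₹754,600 × 26% = ₹196,196

Excess of alternative minimum tax over regular income tax: ₹196,196 − ₹151,950 = ₹44,246.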